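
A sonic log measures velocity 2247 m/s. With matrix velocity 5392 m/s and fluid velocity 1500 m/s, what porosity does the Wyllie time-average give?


1/V - 1/Vm = 1/2247 - 1/5392 = 0.00025958
1/Vf - 1/Vm = 1/1500 - 1/5392 = 0.00048121
phi = 0.00025958 / 0.00048121 = 0.5394

0.5394


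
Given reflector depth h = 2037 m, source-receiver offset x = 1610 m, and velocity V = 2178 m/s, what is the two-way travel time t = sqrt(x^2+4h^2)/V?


x^2 + 4h^2 = 1610^2 + 4*2037^2 = 2592100 + 16597476 = 19189576
sqrt(19189576) = 4380.5908
t = 4380.5908 / 2178 = 2.0113 s

2.0113


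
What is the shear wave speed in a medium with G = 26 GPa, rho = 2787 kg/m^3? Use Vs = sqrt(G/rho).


Convert G to Pa: G = 26e9 Pa
Compute G/rho = 26e9 / 2787 = 9329027.6283
Vs = sqrt(9329027.6283) = 3054.35 m/s

3054.35


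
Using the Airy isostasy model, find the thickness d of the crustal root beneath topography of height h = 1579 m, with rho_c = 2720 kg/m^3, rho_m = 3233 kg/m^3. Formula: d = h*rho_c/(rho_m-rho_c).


rho_m - rho_c = 3233 - 2720 = 513
d = 1579 * 2720 / 513
= 4294880 / 513
= 8372.09 m

8372.09


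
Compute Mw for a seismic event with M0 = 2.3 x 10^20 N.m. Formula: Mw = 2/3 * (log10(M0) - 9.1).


log10(M0) = log10(2.3 x 10^20) = 20.3617
Mw = 2/3 * (20.3617 - 9.1)
= 2/3 * 11.2617
= 7.51

7.51


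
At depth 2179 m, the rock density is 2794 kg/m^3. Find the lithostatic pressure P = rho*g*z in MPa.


P = rho * g * z / 1e6
= 2794 * 9.81 * 2179 / 1e6
= 59724516.06 / 1e6
= 59.7245 MPa

59.7245


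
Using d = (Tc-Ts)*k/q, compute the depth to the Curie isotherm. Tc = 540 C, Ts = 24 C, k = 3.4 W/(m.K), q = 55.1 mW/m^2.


T_Curie - T_surf = 540 - 24 = 516 C
Convert q to W/m^2: 55.1 mW/m^2 = 0.0551 W/m^2
d = 516 * 3.4 / 0.0551 = 31840.29 m

31840.29


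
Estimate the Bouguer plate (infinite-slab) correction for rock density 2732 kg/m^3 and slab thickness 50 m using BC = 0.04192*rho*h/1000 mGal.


BC = 0.04192 * rho * h / 1000
= 0.04192 * 2732 * 50 / 1000
= 5.7263 mGal

5.7263


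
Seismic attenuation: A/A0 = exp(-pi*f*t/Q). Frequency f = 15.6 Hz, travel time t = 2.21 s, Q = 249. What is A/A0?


pi*f*t/Q = pi*15.6*2.21/249 = 0.434978
A/A0 = exp(-0.434978) = 0.647279

0.647279


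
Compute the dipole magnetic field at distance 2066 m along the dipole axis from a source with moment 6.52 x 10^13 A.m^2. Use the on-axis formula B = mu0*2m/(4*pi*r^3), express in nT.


m = 6.52 x 10^13 = 65200000000000 A.m^2
2m = 130400000000000 A.m^2
r^3 = 2066^3 = 8818423496
B = (4pi*10^-7) * 130400000000000 / (4*pi * 8818423496) * 1e9
= 163865472.811244 / 110815577885.11 * 1e9
= 1478722.3596 nT

1478722.3596


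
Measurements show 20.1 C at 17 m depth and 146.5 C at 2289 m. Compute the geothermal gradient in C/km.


dT = 146.5 - 20.1 = 126.4 C
dz = 2289 - 17 = 2272 m
gradient = dT/dz * 1000 = 126.4/2272 * 1000 = 55.6338 C/km

55.6338


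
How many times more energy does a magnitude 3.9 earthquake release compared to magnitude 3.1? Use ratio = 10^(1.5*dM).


M2 - M1 = 3.9 - 3.1 = 0.8
1.5 * 0.8 = 1.2
ratio = 10^1.2 = 15.85

15.85


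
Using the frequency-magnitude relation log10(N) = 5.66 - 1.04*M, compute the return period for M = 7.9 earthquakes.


log10(N) = 5.66 - 1.04*7.9 = -2.556
N = 10^-2.556 = 0.00278
T = 1/N = 1/0.00278 = 359.7493 years

359.7493


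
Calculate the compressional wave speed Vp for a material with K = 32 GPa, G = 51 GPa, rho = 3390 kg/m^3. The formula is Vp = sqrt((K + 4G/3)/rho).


First compute the effective modulus:
K + 4G/3 = 32e9 + 4*51e9/3 = 100000000000.0 Pa
Then divide by density:
100000000000.0 / 3390 = 29498525.0737 Pa/(kg/m^3)
Take the square root:
Vp = sqrt(29498525.0737) = 5431.25 m/s

5431.25


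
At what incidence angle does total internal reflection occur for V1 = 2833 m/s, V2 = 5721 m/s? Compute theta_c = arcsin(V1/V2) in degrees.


V1/V2 = 2833/5721 = 0.495193
theta_c = arcsin(0.495193) = 29.6825 degrees

29.6825


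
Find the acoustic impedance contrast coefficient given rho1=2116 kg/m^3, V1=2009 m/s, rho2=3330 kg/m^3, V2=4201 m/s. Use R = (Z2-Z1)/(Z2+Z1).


Z1 = 2116 * 2009 = 4251044
Z2 = 3330 * 4201 = 13989330
R = (13989330 - 4251044) / (13989330 + 4251044) = 9738286 / 18240374 = 0.5339

0.5339


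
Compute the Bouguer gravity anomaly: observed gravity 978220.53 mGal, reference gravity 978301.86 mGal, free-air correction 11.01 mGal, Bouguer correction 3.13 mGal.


BA = g_obs - g_ref + FAC - BC
= 978220.53 - 978301.86 + 11.01 - 3.13
= -73.45 mGal

-73.45


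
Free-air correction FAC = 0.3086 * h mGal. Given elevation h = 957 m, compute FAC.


FAC = 0.3086 * h
= 0.3086 * 957
= 295.3302 mGal

295.3302


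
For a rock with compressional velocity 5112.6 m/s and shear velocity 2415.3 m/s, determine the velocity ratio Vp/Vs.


Vp/Vs = 5112.6 / 2415.3
= 2.1168

2.1168


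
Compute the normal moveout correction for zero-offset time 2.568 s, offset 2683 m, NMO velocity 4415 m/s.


x/Vnmo = 2683/4415 = 0.607701
(x/Vnmo)^2 = 0.369301
t0^2 = 6.594624
sqrt(6.594624 + 0.369301) = 2.638925
dt = 2.638925 - 2.568 = 0.070925

0.070925


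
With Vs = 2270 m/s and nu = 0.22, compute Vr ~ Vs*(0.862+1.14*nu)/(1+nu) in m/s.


Numerator factor = 0.862 + 1.14*0.22 = 1.1128
Denominator = 1 + 0.22 = 1.22
Vr = 2270 * 1.1128 / 1.22 = 2070.54 m/s

2070.54


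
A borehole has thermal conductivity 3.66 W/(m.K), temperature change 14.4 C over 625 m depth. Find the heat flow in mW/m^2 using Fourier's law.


q = k * dT / dz * 1000
= 3.66 * 14.4 / 625 * 1000
= 0.084326 * 1000
= 84.3264 mW/m^2

84.3264


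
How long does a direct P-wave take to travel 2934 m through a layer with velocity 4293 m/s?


t = x / V
= 2934 / 4293
= 0.6834 s

0.6834


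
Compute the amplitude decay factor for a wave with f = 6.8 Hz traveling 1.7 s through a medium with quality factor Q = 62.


pi*f*t/Q = pi*6.8*1.7/62 = 0.585755
A/A0 = exp(-0.585755) = 0.556685

0.556685


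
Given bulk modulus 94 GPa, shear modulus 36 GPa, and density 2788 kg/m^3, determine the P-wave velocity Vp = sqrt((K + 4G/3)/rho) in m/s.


First compute the effective modulus:
K + 4G/3 = 94e9 + 4*36e9/3 = 142000000000.0 Pa
Then divide by density:
142000000000.0 / 2788 = 50932568.1492 Pa/(kg/m^3)
Take the square root:
Vp = sqrt(50932568.1492) = 7136.71 m/s

7136.71


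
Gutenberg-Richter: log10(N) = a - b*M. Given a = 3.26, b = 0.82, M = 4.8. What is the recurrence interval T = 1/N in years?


log10(N) = 3.26 - 0.82*4.8 = -0.676
N = 10^-0.676 = 0.210863
T = 1/N = 1/0.210863 = 4.7424 years

4.7424


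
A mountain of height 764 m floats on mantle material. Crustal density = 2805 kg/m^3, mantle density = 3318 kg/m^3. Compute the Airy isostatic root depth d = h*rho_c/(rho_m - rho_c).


rho_m - rho_c = 3318 - 2805 = 513
d = 764 * 2805 / 513
= 2143020 / 513
= 4177.43 m

4177.43


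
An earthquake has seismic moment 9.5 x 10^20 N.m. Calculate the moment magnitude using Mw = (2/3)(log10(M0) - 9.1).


log10(M0) = log10(9.5 x 10^20) = 20.9777
Mw = 2/3 * (20.9777 - 9.1)
= 2/3 * 11.8777
= 7.92

7.92


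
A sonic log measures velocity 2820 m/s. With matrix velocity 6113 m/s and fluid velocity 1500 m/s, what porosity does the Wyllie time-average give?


1/V - 1/Vm = 1/2820 - 1/6113 = 0.00019102
1/Vf - 1/Vm = 1/1500 - 1/6113 = 0.00050308
phi = 0.00019102 / 0.00050308 = 0.3797

0.3797


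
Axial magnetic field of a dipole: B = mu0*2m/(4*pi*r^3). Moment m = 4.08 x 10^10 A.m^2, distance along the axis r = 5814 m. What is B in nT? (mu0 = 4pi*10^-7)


m = 4.08 x 10^10 = 40800000000 A.m^2
2m = 81600000000 A.m^2
r^3 = 5814^3 = 196528293144
B = (4pi*10^-7) * 81600000000 / (4*pi * 196528293144) * 1e9
= 102541.584213 / 2469647367854.93 * 1e9
= 41.5207 nT

41.5207


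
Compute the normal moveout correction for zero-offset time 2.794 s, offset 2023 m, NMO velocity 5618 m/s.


x/Vnmo = 2023/5618 = 0.360093
(x/Vnmo)^2 = 0.129667
t0^2 = 7.806436
sqrt(7.806436 + 0.129667) = 2.817109
dt = 2.817109 - 2.794 = 0.023109

0.023109


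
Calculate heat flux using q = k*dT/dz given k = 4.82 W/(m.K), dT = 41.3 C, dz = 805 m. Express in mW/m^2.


q = k * dT / dz * 1000
= 4.82 * 41.3 / 805 * 1000
= 0.247287 * 1000
= 247.287 mW/m^2

247.287


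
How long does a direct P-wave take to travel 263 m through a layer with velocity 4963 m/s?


t = x / V
= 263 / 4963
= 0.053 s

0.053


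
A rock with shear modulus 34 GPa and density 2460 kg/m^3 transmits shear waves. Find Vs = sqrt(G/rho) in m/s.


Convert G to Pa: G = 34e9 Pa
Compute G/rho = 34e9 / 2460 = 13821138.2114
Vs = sqrt(13821138.2114) = 3717.68 m/s

3717.68


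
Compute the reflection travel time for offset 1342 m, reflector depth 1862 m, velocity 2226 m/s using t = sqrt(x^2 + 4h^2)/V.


x^2 + 4h^2 = 1342^2 + 4*1862^2 = 1800964 + 13868176 = 15669140
sqrt(15669140) = 3958.4265
t = 3958.4265 / 2226 = 1.7783 s

1.7783


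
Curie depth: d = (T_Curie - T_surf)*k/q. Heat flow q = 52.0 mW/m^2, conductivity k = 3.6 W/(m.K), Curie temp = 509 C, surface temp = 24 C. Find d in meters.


T_Curie - T_surf = 509 - 24 = 485 C
Convert q to W/m^2: 52.0 mW/m^2 = 0.052 W/m^2
d = 485 * 3.6 / 0.052 = 33576.92 m

33576.92


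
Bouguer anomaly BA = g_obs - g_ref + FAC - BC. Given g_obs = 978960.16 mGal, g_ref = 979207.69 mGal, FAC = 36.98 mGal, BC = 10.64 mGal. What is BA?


BA = g_obs - g_ref + FAC - BC
= 978960.16 - 979207.69 + 36.98 - 10.64
= -221.19 mGal

-221.19


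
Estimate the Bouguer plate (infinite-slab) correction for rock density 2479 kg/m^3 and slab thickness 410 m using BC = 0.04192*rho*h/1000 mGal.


BC = 0.04192 * rho * h / 1000
= 0.04192 * 2479 * 410 / 1000
= 42.6071 mGal

42.6071


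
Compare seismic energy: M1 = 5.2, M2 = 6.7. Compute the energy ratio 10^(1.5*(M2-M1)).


M2 - M1 = 6.7 - 5.2 = 1.5
1.5 * 1.5 = 2.25
ratio = 10^2.25 = 177.83

177.83


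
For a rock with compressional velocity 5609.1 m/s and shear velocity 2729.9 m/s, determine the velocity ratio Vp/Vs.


Vp/Vs = 5609.1 / 2729.9
= 2.0547

2.0547


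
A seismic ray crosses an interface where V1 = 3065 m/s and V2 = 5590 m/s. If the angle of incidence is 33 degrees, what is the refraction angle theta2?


sin(theta1) = sin(33 deg) = 0.544639
sin(theta2) = V2/V1 * sin(theta1) = 5590/3065 * 0.544639 = 0.993322
theta2 = arcsin(0.993322) = 83.3748 degrees

83.3748


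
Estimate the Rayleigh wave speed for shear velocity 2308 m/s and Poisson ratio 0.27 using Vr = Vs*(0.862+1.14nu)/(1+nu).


Numerator factor = 0.862 + 1.14*0.27 = 1.1698
Denominator = 1 + 0.27 = 1.27
Vr = 2308 * 1.1698 / 1.27 = 2125.9 m/s

2125.9


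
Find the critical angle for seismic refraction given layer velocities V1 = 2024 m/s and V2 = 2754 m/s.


V1/V2 = 2024/2754 = 0.734931
theta_c = arcsin(0.734931) = 47.3014 degrees

47.3014


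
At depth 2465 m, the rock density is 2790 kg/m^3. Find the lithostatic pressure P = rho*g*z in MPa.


P = rho * g * z / 1e6
= 2790 * 9.81 * 2465 / 1e6
= 67466803.5 / 1e6
= 67.4668 MPa

67.4668


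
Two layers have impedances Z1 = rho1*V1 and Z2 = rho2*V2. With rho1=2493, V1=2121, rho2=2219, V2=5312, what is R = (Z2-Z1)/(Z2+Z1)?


Z1 = 2493 * 2121 = 5287653
Z2 = 2219 * 5312 = 11787328
R = (11787328 - 5287653) / (11787328 + 5287653) = 6499675 / 17074981 = 0.3807

0.3807


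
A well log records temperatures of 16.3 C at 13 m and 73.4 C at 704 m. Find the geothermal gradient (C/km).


dT = 73.4 - 16.3 = 57.1 C
dz = 704 - 13 = 691 m
gradient = dT/dz * 1000 = 57.1/691 * 1000 = 82.6339 C/km

82.6339


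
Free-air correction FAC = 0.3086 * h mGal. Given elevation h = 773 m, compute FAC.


FAC = 0.3086 * h
= 0.3086 * 773
= 238.5478 mGal

238.5478


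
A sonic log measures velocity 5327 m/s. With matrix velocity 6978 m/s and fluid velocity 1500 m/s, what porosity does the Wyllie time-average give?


1/V - 1/Vm = 1/5327 - 1/6978 = 4.442e-05
1/Vf - 1/Vm = 1/1500 - 1/6978 = 0.00052336
phi = 4.442e-05 / 0.00052336 = 0.0849

0.0849


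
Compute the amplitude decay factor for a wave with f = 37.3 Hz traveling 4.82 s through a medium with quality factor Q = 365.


pi*f*t/Q = pi*37.3*4.82/365 = 1.547437
A/A0 = exp(-1.547437) = 0.212793

0.212793


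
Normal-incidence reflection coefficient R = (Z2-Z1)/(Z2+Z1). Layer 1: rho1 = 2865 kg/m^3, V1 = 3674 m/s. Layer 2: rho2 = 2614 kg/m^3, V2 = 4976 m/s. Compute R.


Z1 = 2865 * 3674 = 10526010
Z2 = 2614 * 4976 = 13007264
R = (13007264 - 10526010) / (13007264 + 10526010) = 2481254 / 23533274 = 0.1054

0.1054


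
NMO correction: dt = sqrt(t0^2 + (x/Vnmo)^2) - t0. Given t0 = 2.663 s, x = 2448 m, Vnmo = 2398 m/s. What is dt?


x/Vnmo = 2448/2398 = 1.020851
(x/Vnmo)^2 = 1.042136
t0^2 = 7.091569
sqrt(7.091569 + 1.042136) = 2.851965
dt = 2.851965 - 2.663 = 0.188965

0.188965


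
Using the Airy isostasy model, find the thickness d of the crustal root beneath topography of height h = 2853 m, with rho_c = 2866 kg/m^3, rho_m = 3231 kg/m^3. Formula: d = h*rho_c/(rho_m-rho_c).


rho_m - rho_c = 3231 - 2866 = 365
d = 2853 * 2866 / 365
= 8176698 / 365
= 22401.91 m

22401.91


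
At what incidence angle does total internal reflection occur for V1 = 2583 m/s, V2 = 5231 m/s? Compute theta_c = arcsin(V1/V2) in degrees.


V1/V2 = 2583/5231 = 0.493787
theta_c = arcsin(0.493787) = 29.5898 degrees

29.5898


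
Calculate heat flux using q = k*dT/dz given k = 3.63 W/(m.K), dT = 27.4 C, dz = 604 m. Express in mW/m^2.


q = k * dT / dz * 1000
= 3.63 * 27.4 / 604 * 1000
= 0.164672 * 1000
= 164.6722 mW/m^2

164.6722


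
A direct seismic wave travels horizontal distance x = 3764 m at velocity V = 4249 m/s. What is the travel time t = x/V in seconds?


t = x / V
= 3764 / 4249
= 0.8859 s

0.8859


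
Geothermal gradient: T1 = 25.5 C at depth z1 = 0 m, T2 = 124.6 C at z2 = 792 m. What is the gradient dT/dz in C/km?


dT = 124.6 - 25.5 = 99.1 C
dz = 792 - 0 = 792 m
gradient = dT/dz * 1000 = 99.1/792 * 1000 = 125.1263 C/km

125.1263


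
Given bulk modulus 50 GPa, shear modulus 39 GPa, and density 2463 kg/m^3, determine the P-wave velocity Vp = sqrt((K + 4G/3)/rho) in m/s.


First compute the effective modulus:
K + 4G/3 = 50e9 + 4*39e9/3 = 102000000000.0 Pa
Then divide by density:
102000000000.0 / 2463 = 41412911.084 Pa/(kg/m^3)
Take the square root:
Vp = sqrt(41412911.084) = 6435.29 m/s

6435.29


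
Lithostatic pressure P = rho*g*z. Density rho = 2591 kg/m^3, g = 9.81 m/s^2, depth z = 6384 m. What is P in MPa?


P = rho * g * z / 1e6
= 2591 * 9.81 * 6384 / 1e6
= 162266660.64 / 1e6
= 162.2667 MPa

162.2667


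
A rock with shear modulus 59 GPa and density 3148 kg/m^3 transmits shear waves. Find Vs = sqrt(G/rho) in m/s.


Convert G to Pa: G = 59e9 Pa
Compute G/rho = 59e9 / 3148 = 18742058.4498
Vs = sqrt(18742058.4498) = 4329.21 m/s

4329.21


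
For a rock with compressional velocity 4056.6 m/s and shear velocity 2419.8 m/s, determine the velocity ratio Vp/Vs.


Vp/Vs = 4056.6 / 2419.8
= 1.6764

1.6764


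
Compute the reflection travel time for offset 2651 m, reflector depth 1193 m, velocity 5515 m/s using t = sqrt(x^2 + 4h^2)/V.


x^2 + 4h^2 = 2651^2 + 4*1193^2 = 7027801 + 5692996 = 12720797
sqrt(12720797) = 3566.6226
t = 3566.6226 / 5515 = 0.6467 s

0.6467


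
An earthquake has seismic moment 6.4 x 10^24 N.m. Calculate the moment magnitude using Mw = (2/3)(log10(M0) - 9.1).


log10(M0) = log10(6.4 x 10^24) = 24.8062
Mw = 2/3 * (24.8062 - 9.1)
= 2/3 * 15.7062
= 10.47

10.47


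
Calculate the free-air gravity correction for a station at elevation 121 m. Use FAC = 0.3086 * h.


FAC = 0.3086 * h
= 0.3086 * 121
= 37.3406 mGal

37.3406


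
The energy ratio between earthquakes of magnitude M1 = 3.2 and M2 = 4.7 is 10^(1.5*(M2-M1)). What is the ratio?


M2 - M1 = 4.7 - 3.2 = 1.5
1.5 * 1.5 = 2.25
ratio = 10^2.25 = 177.83

177.83


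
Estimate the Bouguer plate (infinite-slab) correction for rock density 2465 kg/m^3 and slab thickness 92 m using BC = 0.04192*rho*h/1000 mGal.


BC = 0.04192 * rho * h / 1000
= 0.04192 * 2465 * 92 / 1000
= 9.5066 mGal

9.5066


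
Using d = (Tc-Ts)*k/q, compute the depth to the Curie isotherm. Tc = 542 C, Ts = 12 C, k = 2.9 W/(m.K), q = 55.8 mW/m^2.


T_Curie - T_surf = 542 - 12 = 530 C
Convert q to W/m^2: 55.8 mW/m^2 = 0.0558 W/m^2
d = 530 * 2.9 / 0.0558 = 27544.8 m

27544.8


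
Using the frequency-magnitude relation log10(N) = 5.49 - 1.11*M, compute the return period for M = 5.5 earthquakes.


log10(N) = 5.49 - 1.11*5.5 = -0.615
N = 10^-0.615 = 0.242661
T = 1/N = 1/0.242661 = 4.121 years

4.121


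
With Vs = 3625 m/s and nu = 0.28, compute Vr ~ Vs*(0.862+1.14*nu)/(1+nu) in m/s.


Numerator factor = 0.862 + 1.14*0.28 = 1.1812
Denominator = 1 + 0.28 = 1.28
Vr = 3625 * 1.1812 / 1.28 = 3345.2 m/s

3345.2


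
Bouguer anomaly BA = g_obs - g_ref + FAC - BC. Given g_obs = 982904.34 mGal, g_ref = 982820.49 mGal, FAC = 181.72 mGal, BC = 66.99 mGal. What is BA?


BA = g_obs - g_ref + FAC - BC
= 982904.34 - 982820.49 + 181.72 - 66.99
= 198.58 mGal

198.58


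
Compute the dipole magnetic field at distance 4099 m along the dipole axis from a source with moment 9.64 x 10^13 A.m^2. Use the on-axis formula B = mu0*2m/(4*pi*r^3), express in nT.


m = 9.64 x 10^13 = 96400000000000 A.m^2
2m = 192800000000000 A.m^2
r^3 = 4099^3 = 68870582299
B = (4pi*10^-7) * 192800000000000 / (4*pi * 68870582299) * 1e9
= 242279625.444845 / 865453261595.96 * 1e9
= 279945.3607 nT

279945.3607


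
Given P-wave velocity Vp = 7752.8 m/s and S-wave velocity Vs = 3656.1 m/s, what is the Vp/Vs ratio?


Vp/Vs = 7752.8 / 3656.1
= 2.1205

2.1205


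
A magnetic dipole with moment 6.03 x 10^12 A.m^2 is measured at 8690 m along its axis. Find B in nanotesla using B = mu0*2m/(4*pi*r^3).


m = 6.03 x 10^12 = 6030000000000 A.m^2
2m = 12060000000000 A.m^2
r^3 = 8690^3 = 656234909000
B = (4pi*10^-7) * 12060000000000 / (4*pi * 656234909000) * 1e9
= 15155042.960917 / 8246491076574.27 * 1e9
= 1837.7565 nT

1837.7565


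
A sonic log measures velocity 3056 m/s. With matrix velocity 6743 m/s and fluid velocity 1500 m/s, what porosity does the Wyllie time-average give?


1/V - 1/Vm = 1/3056 - 1/6743 = 0.00017892
1/Vf - 1/Vm = 1/1500 - 1/6743 = 0.00051836
phi = 0.00017892 / 0.00051836 = 0.3452

0.3452


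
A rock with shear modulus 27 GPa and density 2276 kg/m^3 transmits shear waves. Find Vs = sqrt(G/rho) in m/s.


Convert G to Pa: G = 27e9 Pa
Compute G/rho = 27e9 / 2276 = 11862917.3989
Vs = sqrt(11862917.3989) = 3444.26 m/s

3444.26


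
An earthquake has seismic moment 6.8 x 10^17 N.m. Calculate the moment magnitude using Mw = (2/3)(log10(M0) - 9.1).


log10(M0) = log10(6.8 x 10^17) = 17.8325
Mw = 2/3 * (17.8325 - 9.1)
= 2/3 * 8.7325
= 5.82

5.82


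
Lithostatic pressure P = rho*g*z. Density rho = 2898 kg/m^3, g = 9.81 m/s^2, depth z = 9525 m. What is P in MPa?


P = rho * g * z / 1e6
= 2898 * 9.81 * 9525 / 1e6
= 270789844.5 / 1e6
= 270.7898 MPa

270.7898


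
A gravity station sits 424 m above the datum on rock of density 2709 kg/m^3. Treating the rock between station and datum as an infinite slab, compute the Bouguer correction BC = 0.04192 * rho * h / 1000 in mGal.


BC = 0.04192 * rho * h / 1000
= 0.04192 * 2709 * 424 / 1000
= 48.15 mGal

48.15


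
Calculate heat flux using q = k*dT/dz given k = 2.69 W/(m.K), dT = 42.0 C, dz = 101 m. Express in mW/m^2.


q = k * dT / dz * 1000
= 2.69 * 42.0 / 101 * 1000
= 1.118614 * 1000
= 1118.6139 mW/m^2

1118.6139


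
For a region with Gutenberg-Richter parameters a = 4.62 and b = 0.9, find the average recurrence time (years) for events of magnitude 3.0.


log10(N) = 4.62 - 0.9*3.0 = 1.92
N = 10^1.92 = 83.176377
T = 1/N = 1/83.176377 = 0.012 years

0.012


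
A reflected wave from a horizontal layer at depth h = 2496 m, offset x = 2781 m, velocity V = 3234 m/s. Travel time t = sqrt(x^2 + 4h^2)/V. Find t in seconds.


x^2 + 4h^2 = 2781^2 + 4*2496^2 = 7733961 + 24920064 = 32654025
sqrt(32654025) = 5714.37
t = 5714.37 / 3234 = 1.767 s

1.767


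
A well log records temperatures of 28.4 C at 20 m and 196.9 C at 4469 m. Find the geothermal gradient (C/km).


dT = 196.9 - 28.4 = 168.5 C
dz = 4469 - 20 = 4449 m
gradient = dT/dz * 1000 = 168.5/4449 * 1000 = 37.8737 C/km

37.8737


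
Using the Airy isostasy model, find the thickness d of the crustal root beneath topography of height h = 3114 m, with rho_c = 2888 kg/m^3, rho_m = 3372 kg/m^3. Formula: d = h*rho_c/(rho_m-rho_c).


rho_m - rho_c = 3372 - 2888 = 484
d = 3114 * 2888 / 484
= 8993232 / 484
= 18581.06 m

18581.06


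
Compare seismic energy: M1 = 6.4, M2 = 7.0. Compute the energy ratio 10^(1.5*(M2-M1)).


M2 - M1 = 7.0 - 6.4 = 0.6
1.5 * 0.6 = 0.9
ratio = 10^0.9 = 7.94

7.94


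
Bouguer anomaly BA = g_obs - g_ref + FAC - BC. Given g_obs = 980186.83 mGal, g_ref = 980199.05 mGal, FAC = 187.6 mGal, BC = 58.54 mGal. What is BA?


BA = g_obs - g_ref + FAC - BC
= 980186.83 - 980199.05 + 187.6 - 58.54
= 116.84 mGal

116.84


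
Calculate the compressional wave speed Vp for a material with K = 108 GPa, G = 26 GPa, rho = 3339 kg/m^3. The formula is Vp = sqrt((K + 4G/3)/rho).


First compute the effective modulus:
K + 4G/3 = 108e9 + 4*26e9/3 = 142666666666.67 Pa
Then divide by density:
142666666666.67 / 3339 = 42727363.4821 Pa/(kg/m^3)
Take the square root:
Vp = sqrt(42727363.4821) = 6536.62 m/s

6536.62


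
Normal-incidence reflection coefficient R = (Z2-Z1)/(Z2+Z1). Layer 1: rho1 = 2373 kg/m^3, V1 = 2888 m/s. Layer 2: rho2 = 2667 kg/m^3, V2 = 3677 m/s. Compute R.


Z1 = 2373 * 2888 = 6853224
Z2 = 2667 * 3677 = 9806559
R = (9806559 - 6853224) / (9806559 + 6853224) = 2953335 / 16659783 = 0.1773

0.1773


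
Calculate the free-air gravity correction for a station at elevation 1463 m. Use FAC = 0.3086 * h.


FAC = 0.3086 * h
= 0.3086 * 1463
= 451.4818 mGal

451.4818


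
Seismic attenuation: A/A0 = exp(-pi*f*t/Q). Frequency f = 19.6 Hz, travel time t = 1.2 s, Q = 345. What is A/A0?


pi*f*t/Q = pi*19.6*1.2/345 = 0.214175
A/A0 = exp(-0.214175) = 0.807207

0.807207


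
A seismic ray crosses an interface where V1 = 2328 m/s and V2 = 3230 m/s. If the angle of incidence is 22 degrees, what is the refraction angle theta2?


sin(theta1) = sin(22 deg) = 0.374607
sin(theta2) = V2/V1 * sin(theta1) = 3230/2328 * 0.374607 = 0.519751
theta2 = arcsin(0.519751) = 31.3155 degrees

31.3155


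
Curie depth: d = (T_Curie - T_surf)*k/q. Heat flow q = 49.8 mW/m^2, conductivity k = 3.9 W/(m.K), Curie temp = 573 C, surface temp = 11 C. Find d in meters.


T_Curie - T_surf = 573 - 11 = 562 C
Convert q to W/m^2: 49.8 mW/m^2 = 0.0498 W/m^2
d = 562 * 3.9 / 0.0498 = 44012.05 m

44012.05


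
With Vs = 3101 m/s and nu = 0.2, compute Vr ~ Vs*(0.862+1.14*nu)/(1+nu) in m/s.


Numerator factor = 0.862 + 1.14*0.2 = 1.09
Denominator = 1 + 0.2 = 1.2
Vr = 3101 * 1.09 / 1.2 = 2816.74 m/s

2816.74


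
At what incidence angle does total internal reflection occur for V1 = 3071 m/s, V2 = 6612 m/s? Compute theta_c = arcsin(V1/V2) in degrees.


V1/V2 = 3071/6612 = 0.464459
theta_c = arcsin(0.464459) = 27.6752 degrees

27.6752


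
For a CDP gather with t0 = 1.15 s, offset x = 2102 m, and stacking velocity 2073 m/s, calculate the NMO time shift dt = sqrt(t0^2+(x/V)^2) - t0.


x/Vnmo = 2102/2073 = 1.013989
(x/Vnmo)^2 = 1.028174
t0^2 = 1.3225
sqrt(1.3225 + 1.028174) = 1.533191
dt = 1.533191 - 1.15 = 0.383191

0.383191


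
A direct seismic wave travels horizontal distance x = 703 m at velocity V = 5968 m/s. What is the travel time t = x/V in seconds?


t = x / V
= 703 / 5968
= 0.1178 s

0.1178


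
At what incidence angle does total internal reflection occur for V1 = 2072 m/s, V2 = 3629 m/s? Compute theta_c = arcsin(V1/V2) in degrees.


V1/V2 = 2072/3629 = 0.570956
theta_c = arcsin(0.570956) = 34.8169 degrees

34.8169


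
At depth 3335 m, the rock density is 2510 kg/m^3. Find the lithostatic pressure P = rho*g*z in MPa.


P = rho * g * z / 1e6
= 2510 * 9.81 * 3335 / 1e6
= 82118038.5 / 1e6
= 82.118 MPa

82.118


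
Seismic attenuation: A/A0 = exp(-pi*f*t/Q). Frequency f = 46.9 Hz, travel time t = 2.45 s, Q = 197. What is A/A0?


pi*f*t/Q = pi*46.9*2.45/197 = 1.83241
A/A0 = exp(-1.83241) = 0.160027

0.160027


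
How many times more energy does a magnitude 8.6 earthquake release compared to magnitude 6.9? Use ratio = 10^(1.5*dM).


M2 - M1 = 8.6 - 6.9 = 1.7
1.5 * 1.7 = 2.55
ratio = 10^2.55 = 354.81

354.81


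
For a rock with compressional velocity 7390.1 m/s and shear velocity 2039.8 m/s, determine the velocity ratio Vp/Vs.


Vp/Vs = 7390.1 / 2039.8
= 3.623

3.623


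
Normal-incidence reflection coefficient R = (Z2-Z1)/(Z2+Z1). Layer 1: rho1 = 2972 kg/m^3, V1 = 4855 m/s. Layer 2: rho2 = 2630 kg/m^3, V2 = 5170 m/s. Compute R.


Z1 = 2972 * 4855 = 14429060
Z2 = 2630 * 5170 = 13597100
R = (13597100 - 14429060) / (13597100 + 14429060) = -831960 / 28026160 = -0.0297

-0.0297


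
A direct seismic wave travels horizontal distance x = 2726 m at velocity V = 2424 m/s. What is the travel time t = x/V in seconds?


t = x / V
= 2726 / 2424
= 1.1246 s

1.1246


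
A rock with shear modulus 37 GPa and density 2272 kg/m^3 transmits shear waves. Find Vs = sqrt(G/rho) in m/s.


Convert G to Pa: G = 37e9 Pa
Compute G/rho = 37e9 / 2272 = 16285211.2676
Vs = sqrt(16285211.2676) = 4035.49 m/s

4035.49


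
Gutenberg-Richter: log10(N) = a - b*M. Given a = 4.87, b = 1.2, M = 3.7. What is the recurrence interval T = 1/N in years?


log10(N) = 4.87 - 1.2*3.7 = 0.43
N = 10^0.43 = 2.691535
T = 1/N = 1/2.691535 = 0.3715 years

0.3715


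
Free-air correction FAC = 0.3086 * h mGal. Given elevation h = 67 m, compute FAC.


FAC = 0.3086 * h
= 0.3086 * 67
= 20.6762 mGal

20.6762


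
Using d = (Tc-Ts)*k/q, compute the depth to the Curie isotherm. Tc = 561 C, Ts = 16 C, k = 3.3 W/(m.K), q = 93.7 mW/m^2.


T_Curie - T_surf = 561 - 16 = 545 C
Convert q to W/m^2: 93.7 mW/m^2 = 0.0937 W/m^2
d = 545 * 3.3 / 0.0937 = 19194.24 m

19194.24


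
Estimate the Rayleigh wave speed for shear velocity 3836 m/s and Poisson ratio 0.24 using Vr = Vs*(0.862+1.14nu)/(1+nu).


Numerator factor = 0.862 + 1.14*0.24 = 1.1356
Denominator = 1 + 0.24 = 1.24
Vr = 3836 * 1.1356 / 1.24 = 3513.03 m/s

3513.03


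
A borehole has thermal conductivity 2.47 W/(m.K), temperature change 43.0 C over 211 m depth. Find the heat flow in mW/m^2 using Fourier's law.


q = k * dT / dz * 1000
= 2.47 * 43.0 / 211 * 1000
= 0.503365 * 1000
= 503.3649 mW/m^2

503.3649


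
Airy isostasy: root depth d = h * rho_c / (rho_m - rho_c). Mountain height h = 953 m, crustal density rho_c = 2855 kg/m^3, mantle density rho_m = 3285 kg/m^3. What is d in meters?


rho_m - rho_c = 3285 - 2855 = 430
d = 953 * 2855 / 430
= 2720815 / 430
= 6327.48 m

6327.48


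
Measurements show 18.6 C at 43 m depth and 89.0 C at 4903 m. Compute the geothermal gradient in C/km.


dT = 89.0 - 18.6 = 70.4 C
dz = 4903 - 43 = 4860 m
gradient = dT/dz * 1000 = 70.4/4860 * 1000 = 14.4856 C/km

14.4856


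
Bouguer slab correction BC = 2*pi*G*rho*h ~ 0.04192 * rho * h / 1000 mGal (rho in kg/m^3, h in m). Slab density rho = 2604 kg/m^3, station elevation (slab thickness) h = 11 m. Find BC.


BC = 0.04192 * rho * h / 1000
= 0.04192 * 2604 * 11 / 1000
= 1.2008 mGal

1.2008


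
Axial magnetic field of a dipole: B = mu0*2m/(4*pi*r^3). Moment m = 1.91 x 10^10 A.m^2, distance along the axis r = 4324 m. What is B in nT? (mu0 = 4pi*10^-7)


m = 1.91 x 10^10 = 19100000000 A.m^2
2m = 38200000000 A.m^2
r^3 = 4324^3 = 80845724224
B = (4pi*10^-7) * 38200000000 / (4*pi * 80845724224) * 1e9
= 48003.535747 / 1015937333185.06 * 1e9
= 47.2505 nT

47.2505


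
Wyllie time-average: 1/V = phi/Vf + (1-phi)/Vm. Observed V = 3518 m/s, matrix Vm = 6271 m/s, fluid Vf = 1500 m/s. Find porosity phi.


1/V - 1/Vm = 1/3518 - 1/6271 = 0.00012479
1/Vf - 1/Vm = 1/1500 - 1/6271 = 0.0005072
phi = 0.00012479 / 0.0005072 = 0.246

0.246


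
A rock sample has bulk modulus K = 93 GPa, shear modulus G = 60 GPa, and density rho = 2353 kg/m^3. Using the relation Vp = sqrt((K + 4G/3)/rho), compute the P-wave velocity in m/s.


First compute the effective modulus:
K + 4G/3 = 93e9 + 4*60e9/3 = 173000000000.0 Pa
Then divide by density:
173000000000.0 / 2353 = 73523161.921 Pa/(kg/m^3)
Take the square root:
Vp = sqrt(73523161.921) = 8574.56 m/s

8574.56


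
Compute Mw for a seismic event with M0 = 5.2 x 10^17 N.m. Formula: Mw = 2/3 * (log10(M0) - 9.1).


log10(M0) = log10(5.2 x 10^17) = 17.716
Mw = 2/3 * (17.716 - 9.1)
= 2/3 * 8.616
= 5.74

5.74


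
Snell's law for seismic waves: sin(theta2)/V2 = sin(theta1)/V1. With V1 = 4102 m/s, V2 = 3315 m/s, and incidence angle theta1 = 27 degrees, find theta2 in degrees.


sin(theta1) = sin(27 deg) = 0.45399
sin(theta2) = V2/V1 * sin(theta1) = 3315/4102 * 0.45399 = 0.366889
theta2 = arcsin(0.366889) = 21.5239 degrees

21.5239


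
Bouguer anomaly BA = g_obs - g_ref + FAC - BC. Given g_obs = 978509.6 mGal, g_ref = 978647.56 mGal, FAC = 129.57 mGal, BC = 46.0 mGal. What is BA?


BA = g_obs - g_ref + FAC - BC
= 978509.6 - 978647.56 + 129.57 - 46.0
= -54.39 mGal

-54.39


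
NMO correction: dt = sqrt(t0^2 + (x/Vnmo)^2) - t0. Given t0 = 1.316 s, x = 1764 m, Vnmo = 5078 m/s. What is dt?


x/Vnmo = 1764/5078 = 0.347381
(x/Vnmo)^2 = 0.120673
t0^2 = 1.731856
sqrt(1.731856 + 0.120673) = 1.361077
dt = 1.361077 - 1.316 = 0.045077

0.045077


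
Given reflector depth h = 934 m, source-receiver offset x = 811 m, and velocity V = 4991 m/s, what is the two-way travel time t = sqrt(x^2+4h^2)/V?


x^2 + 4h^2 = 811^2 + 4*934^2 = 657721 + 3489424 = 4147145
sqrt(4147145) = 2036.454
t = 2036.454 / 4991 = 0.408 s

0.408


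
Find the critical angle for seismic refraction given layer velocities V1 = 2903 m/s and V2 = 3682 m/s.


V1/V2 = 2903/3682 = 0.78843
theta_c = arcsin(0.78843) = 52.0391 degrees

52.0391


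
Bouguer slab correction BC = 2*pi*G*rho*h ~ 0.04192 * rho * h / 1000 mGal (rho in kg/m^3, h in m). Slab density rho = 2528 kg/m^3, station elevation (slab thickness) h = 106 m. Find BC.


BC = 0.04192 * rho * h / 1000
= 0.04192 * 2528 * 106 / 1000
= 11.2332 mGal

11.2332


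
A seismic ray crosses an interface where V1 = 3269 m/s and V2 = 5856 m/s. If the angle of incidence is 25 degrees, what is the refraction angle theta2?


sin(theta1) = sin(25 deg) = 0.422618
sin(theta2) = V2/V1 * sin(theta1) = 5856/3269 * 0.422618 = 0.757067
theta2 = arcsin(0.757067) = 49.2063 degrees

49.2063


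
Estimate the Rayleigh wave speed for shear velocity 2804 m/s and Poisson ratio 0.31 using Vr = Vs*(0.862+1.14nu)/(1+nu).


Numerator factor = 0.862 + 1.14*0.31 = 1.2154
Denominator = 1 + 0.31 = 1.31
Vr = 2804 * 1.2154 / 1.31 = 2601.51 m/s

2601.51


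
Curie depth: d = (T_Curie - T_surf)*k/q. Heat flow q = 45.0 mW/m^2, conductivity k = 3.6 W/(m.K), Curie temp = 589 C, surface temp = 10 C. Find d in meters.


T_Curie - T_surf = 589 - 10 = 579 C
Convert q to W/m^2: 45.0 mW/m^2 = 0.045 W/m^2
d = 579 * 3.6 / 0.045 = 46320.0 m

46320.0


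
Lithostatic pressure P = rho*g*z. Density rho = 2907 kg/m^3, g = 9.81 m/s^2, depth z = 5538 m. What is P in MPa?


P = rho * g * z / 1e6
= 2907 * 9.81 * 5538 / 1e6
= 157930856.46 / 1e6
= 157.9309 MPa

157.9309


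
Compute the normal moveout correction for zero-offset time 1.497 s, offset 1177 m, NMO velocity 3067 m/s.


x/Vnmo = 1177/3067 = 0.383763
(x/Vnmo)^2 = 0.147274
t0^2 = 2.241009
sqrt(2.241009 + 0.147274) = 1.545407
dt = 1.545407 - 1.497 = 0.048407

0.048407


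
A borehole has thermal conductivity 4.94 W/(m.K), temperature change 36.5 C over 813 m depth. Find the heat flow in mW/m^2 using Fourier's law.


q = k * dT / dz * 1000
= 4.94 * 36.5 / 813 * 1000
= 0.221784 * 1000
= 221.7835 mW/m^2

221.7835


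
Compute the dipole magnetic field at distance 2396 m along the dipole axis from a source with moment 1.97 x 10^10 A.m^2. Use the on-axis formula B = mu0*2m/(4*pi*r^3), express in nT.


m = 1.97 x 10^10 = 19700000000 A.m^2
2m = 39400000000 A.m^2
r^3 = 2396^3 = 13754995136
B = (4pi*10^-7) * 39400000000 / (4*pi * 13754995136) * 1e9
= 49511.500221 / 172850366677.68 * 1e9
= 286.4414 nT

286.4414


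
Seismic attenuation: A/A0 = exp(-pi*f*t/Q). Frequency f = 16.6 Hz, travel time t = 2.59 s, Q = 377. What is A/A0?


pi*f*t/Q = pi*16.6*2.59/377 = 0.358275
A/A0 = exp(-0.358275) = 0.698881

0.698881


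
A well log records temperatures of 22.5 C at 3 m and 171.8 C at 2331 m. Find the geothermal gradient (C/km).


dT = 171.8 - 22.5 = 149.3 C
dz = 2331 - 3 = 2328 m
gradient = dT/dz * 1000 = 149.3/2328 * 1000 = 64.1323 C/km

64.1323


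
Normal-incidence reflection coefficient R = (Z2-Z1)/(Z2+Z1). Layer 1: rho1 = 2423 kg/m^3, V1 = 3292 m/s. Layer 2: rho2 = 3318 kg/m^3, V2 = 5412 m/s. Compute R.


Z1 = 2423 * 3292 = 7976516
Z2 = 3318 * 5412 = 17957016
R = (17957016 - 7976516) / (17957016 + 7976516) = 9980500 / 25933532 = 0.3848

0.3848


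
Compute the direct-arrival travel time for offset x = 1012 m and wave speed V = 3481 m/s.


t = x / V
= 1012 / 3481
= 0.2907 s

0.2907


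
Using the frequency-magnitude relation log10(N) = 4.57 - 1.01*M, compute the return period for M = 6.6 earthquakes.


log10(N) = 4.57 - 1.01*6.6 = -2.096
N = 10^-2.096 = 0.008017
T = 1/N = 1/0.008017 = 124.7384 years

124.7384


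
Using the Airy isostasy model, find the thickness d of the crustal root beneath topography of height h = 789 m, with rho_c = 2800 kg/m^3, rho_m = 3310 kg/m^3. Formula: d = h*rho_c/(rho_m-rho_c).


rho_m - rho_c = 3310 - 2800 = 510
d = 789 * 2800 / 510
= 2209200 / 510
= 4331.76 m

4331.76


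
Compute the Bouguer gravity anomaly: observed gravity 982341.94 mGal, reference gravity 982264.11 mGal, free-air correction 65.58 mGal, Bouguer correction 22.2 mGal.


BA = g_obs - g_ref + FAC - BC
= 982341.94 - 982264.11 + 65.58 - 22.2
= 121.21 mGal

121.21


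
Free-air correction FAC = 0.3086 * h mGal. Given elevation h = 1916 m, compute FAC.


FAC = 0.3086 * h
= 0.3086 * 1916
= 591.2776 mGal

591.2776


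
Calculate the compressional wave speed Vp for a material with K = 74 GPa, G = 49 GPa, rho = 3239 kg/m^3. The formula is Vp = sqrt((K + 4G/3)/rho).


First compute the effective modulus:
K + 4G/3 = 74e9 + 4*49e9/3 = 139333333333.33 Pa
Then divide by density:
139333333333.33 / 3239 = 43017392.1992 Pa/(kg/m^3)
Take the square root:
Vp = sqrt(43017392.1992) = 6558.76 m/s

6558.76


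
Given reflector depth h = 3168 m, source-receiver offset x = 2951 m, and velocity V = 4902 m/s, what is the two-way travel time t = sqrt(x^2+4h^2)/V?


x^2 + 4h^2 = 2951^2 + 4*3168^2 = 8708401 + 40144896 = 48853297
sqrt(48853297) = 6989.5134
t = 6989.5134 / 4902 = 1.4258 s

1.4258


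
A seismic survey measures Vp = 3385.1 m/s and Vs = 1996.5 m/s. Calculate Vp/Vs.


Vp/Vs = 3385.1 / 1996.5
= 1.6955

1.6955


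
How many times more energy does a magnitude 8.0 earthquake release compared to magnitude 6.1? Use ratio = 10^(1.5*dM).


M2 - M1 = 8.0 - 6.1 = 1.9
1.5 * 1.9 = 2.85
ratio = 10^2.85 = 707.95

707.95


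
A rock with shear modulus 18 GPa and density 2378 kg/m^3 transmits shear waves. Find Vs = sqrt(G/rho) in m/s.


Convert G to Pa: G = 18e9 Pa
Compute G/rho = 18e9 / 2378 = 7569386.0387
Vs = sqrt(7569386.0387) = 2751.25 m/s

2751.25


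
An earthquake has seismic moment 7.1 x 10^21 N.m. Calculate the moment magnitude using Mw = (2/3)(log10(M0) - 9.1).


log10(M0) = log10(7.1 x 10^21) = 21.8513
Mw = 2/3 * (21.8513 - 9.1)
= 2/3 * 12.7513
= 8.5

8.5


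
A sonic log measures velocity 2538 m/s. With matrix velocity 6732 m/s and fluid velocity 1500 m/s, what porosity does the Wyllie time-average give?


1/V - 1/Vm = 1/2538 - 1/6732 = 0.00024547
1/Vf - 1/Vm = 1/1500 - 1/6732 = 0.00051812
phi = 0.00024547 / 0.00051812 = 0.4738

0.4738


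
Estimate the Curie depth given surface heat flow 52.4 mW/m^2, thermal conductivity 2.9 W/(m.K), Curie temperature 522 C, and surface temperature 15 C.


T_Curie - T_surf = 522 - 15 = 507 C
Convert q to W/m^2: 52.4 mW/m^2 = 0.0524 W/m^2
d = 507 * 2.9 / 0.0524 = 28059.16 m

28059.16


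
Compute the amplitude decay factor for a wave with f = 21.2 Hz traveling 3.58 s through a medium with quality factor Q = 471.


pi*f*t/Q = pi*21.2*3.58/471 = 0.50623
A/A0 = exp(-0.50623) = 0.602764

0.602764


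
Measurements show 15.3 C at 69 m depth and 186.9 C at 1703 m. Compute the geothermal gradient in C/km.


dT = 186.9 - 15.3 = 171.6 C
dz = 1703 - 69 = 1634 m
gradient = dT/dz * 1000 = 171.6/1634 * 1000 = 105.0184 C/km

105.0184


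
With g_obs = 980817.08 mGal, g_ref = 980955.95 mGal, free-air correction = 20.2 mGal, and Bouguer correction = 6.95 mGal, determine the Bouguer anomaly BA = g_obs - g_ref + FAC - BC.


BA = g_obs - g_ref + FAC - BC
= 980817.08 - 980955.95 + 20.2 - 6.95
= -125.62 mGal

-125.62


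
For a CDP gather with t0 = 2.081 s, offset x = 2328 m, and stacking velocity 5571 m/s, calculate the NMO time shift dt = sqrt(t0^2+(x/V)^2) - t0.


x/Vnmo = 2328/5571 = 0.417878
(x/Vnmo)^2 = 0.174622
t0^2 = 4.330561
sqrt(4.330561 + 0.174622) = 2.122542
dt = 2.122542 - 2.081 = 0.041542

0.041542


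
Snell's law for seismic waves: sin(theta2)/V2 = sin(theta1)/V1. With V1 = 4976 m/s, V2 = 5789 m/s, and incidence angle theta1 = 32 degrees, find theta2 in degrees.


sin(theta1) = sin(32 deg) = 0.529919
sin(theta2) = V2/V1 * sin(theta1) = 5789/4976 * 0.529919 = 0.6165
theta2 = arcsin(0.6165) = 38.061 degrees

38.061


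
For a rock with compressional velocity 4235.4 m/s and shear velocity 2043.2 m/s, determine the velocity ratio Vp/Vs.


Vp/Vs = 4235.4 / 2043.2
= 2.0729

2.0729


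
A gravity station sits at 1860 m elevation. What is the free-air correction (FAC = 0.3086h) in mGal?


FAC = 0.3086 * h
= 0.3086 * 1860
= 573.996 mGal

573.996


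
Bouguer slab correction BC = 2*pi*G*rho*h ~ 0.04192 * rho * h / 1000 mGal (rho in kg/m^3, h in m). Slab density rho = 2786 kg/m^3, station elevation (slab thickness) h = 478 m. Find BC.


BC = 0.04192 * rho * h / 1000
= 0.04192 * 2786 * 478 / 1000
= 55.8252 mGal

55.8252


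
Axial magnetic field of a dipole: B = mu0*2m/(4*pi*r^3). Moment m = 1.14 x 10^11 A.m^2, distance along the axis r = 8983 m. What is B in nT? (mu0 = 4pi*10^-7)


m = 1.14 x 10^11 = 114000000000 A.m^2
2m = 228000000000 A.m^2
r^3 = 8983^3 = 724876798087
B = (4pi*10^-7) * 228000000000 / (4*pi * 724876798087) * 1e9
= 286513.250007 / 9109070494511.24 * 1e9
= 31.4536 nT

31.4536


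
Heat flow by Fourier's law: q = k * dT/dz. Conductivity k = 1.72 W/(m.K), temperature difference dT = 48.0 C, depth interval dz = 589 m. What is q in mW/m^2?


q = k * dT / dz * 1000
= 1.72 * 48.0 / 589 * 1000
= 0.14017 * 1000
= 140.1698 mW/m^2

140.1698


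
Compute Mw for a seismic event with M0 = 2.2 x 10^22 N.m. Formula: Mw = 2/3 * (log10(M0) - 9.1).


log10(M0) = log10(2.2 x 10^22) = 22.3424
Mw = 2/3 * (22.3424 - 9.1)
= 2/3 * 13.2424
= 8.83

8.83


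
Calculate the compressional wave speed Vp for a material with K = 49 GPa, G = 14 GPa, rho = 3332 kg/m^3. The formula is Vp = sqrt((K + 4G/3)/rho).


First compute the effective modulus:
K + 4G/3 = 49e9 + 4*14e9/3 = 67666666666.67 Pa
Then divide by density:
67666666666.67 / 3332 = 20308123.2493 Pa/(kg/m^3)
Take the square root:
Vp = sqrt(20308123.2493) = 4506.45 m/s

4506.45


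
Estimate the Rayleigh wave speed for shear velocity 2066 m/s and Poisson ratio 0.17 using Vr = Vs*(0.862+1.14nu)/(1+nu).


Numerator factor = 0.862 + 1.14*0.17 = 1.0558
Denominator = 1 + 0.17 = 1.17
Vr = 2066 * 1.0558 / 1.17 = 1864.34 m/s

1864.34


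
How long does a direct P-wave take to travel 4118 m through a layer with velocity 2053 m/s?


t = x / V
= 4118 / 2053
= 2.0058 s

2.0058
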